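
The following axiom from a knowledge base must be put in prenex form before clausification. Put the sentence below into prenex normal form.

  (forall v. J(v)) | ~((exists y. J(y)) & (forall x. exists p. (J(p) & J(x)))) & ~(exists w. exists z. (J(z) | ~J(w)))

forall v. forall y. exists x. forall p. forall w. forall z. (J(v) | (~J(y) | ~J(p) | ~J(x)) & ~J(z) & J(w))

Push ¬ through the quantifiers and connectives to reach negation normal form:
  (forall v. J(v)) | ((forall y. ~J(y)) | (exists x. forall p. (~J(p) | ~J(x)))) & (forall w. forall z. (~J(z) & J(w)))
All bound variables are already distinct, so no renaming is needed.
Extract every quantifier outward, since the variables are now distinct and don't occur free across branches:
  forall v. forall y. exists x. forall p. forall w. forall z. (J(v) | (~J(y) | ~J(p) | ~J(x)) & ~J(z) & J(w))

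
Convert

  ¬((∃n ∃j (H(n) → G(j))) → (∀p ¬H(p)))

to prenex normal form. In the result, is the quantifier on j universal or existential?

Rewrite implications/biconditionals: A → B as ¬A ∨ B.
  ¬(¬(∃n ∃j (¬H(n) ∨ G(j))) ∨ (∀p ¬H(p)))
Drive negations inward (¬∀x A ≡ ∃x ¬A, ¬∃x A ≡ ∀x ¬A, De Morgan for ∧/∨):
  (∃n ∃j (¬H(n) ∨ G(j))) ∧ (∃p H(p))
Extract every quantifier outward, since the variables are now distinct and don't occur free across branches:
  ∃n ∃j ∃p ((¬H(n) ∨ G(j)) ∧ H(p))
The quantifier ∃j sits under an even number of negations (counting the antecedent side of each →), so it remains existential.

existential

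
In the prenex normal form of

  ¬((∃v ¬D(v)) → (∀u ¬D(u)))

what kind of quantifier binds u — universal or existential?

First replace A → B with ¬A ∨ B.
  ¬(¬(∃v ¬D(v)) ∨ (∀u ¬D(u)))
Move each ¬ inward, flipping quantifiers it crosses:
  (∃v ¬D(v)) ∧ (∃u D(u))
All bound variables are already distinct, so no renaming is needed.
Extract every quantifier outward, since the variables are now distinct and don't occur free across branches:
  ∃v ∃u (¬D(v) ∧ D(u))
The quantifier ∀u sits under an odd number of negations (counting the antecedent side of each →), so it flips to ∃u.

existential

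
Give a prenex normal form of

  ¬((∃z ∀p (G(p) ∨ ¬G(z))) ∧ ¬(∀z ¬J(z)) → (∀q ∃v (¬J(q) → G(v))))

Rewrite implications/biconditionals: A → B as ¬A ∨ B.
  ¬(¬((∃z ∀p (G(p) ∨ ¬G(z))) ∧ ¬(∀z ¬J(z))) ∨ (∀q ∃v (¬¬J(q) ∨ G(v))))
Push ¬ through the quantifiers and connectives to reach negation normal form:
  (∃z ∀p (G(p) ∨ ¬G(z))) ∧ (∃z J(z)) ∧ (∃q ∀v (¬J(q) ∧ ¬G(v)))
Standardize variables apart so no two quantifiers bind the same name: z↦s.
  (∃z ∀p (G(p) ∨ ¬G(z))) ∧ (∃s J(s)) ∧ (∃q ∀v (¬J(q) ∧ ¬G(v)))
Extract every quantifier outward, since the variables are now distinct and don't occur free across branches:
  ∃z ∀p ∃s ∃q ∀v ((G(p) ∨ ¬G(z)) ∧ J(s) ∧ ¬J(q) ∧ ¬G(v))

∃z ∀p ∃s ∃q ∀v ((G(p) ∨ ¬G(z)) ∧ J(s) ∧ ¬J(q) ∧ ¬G(v))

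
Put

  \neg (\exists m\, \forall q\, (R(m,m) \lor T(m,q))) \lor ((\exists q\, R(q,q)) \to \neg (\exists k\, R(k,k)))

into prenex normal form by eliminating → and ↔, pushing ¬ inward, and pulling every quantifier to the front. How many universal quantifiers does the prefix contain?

Rewrite implications/biconditionals: A → B as ¬A ∨ B.
  \neg (\exists m\, \forall q\, (R(m,m) \lor T(m,q))) \lor \neg (\exists q\, R(q,q)) \lor \neg (\exists k\, R(k,k))
Push ¬ through the quantifiers and connectives to reach negation normal form:
  (\forall m\, \exists q\, (\neg R(m,m) \land \neg T(m,q))) \lor (\forall q\, \neg R(q,q)) \lor (\forall k\, \neg R(k,k))
Give each quantifier a distinct variable: q↦r.
  (\forall m\, \exists q\, (\neg R(m,m) \land \neg T(m,q))) \lor (\forall r\, \neg R(r,r)) \lor (\forall k\, \neg R(k,k))
Pull the quantifiers to the front (each side's bound variable is not free in the other side):
  \forall m\, \exists q\, \forall r\, \forall k\, (\neg R(m,m) \land \neg T(m,q) \lor \neg R(r,r) \lor \neg R(k,k))
The prefix is \forall m \exists q \forall r \forall k: 3 universal, 1 existential.

3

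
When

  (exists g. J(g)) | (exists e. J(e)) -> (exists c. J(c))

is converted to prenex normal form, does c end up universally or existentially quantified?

Eliminate → and ↔ using ¬ and ∨.
  ~((exists g. J(g)) | (exists e. J(e))) | (exists c. J(c))
Move each ¬ inward, flipping quantifiers it crosses:
  (forall g. ~J(g)) & (forall e. ~J(e)) | (exists c. J(c))
Finally move all quantifiers to the prefix:
  forall g. forall e. exists c. (~J(g) & ~J(e) | J(c))
The quantifier exists c sits under an even number of negations (counting the antecedent side of each →), so it remains existential.

existential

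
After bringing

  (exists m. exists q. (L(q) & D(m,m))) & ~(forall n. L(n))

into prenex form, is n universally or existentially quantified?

Drive negations inward (¬∀x A ≡ ∃x ¬A, ¬∃x A ≡ ∀x ¬A, De Morgan for ∧/∨):
  (exists m. exists q. (L(q) & D(m,m))) & (exists n. ~L(n))
All bound variables are already distinct, so no renaming is needed.
Extract every quantifier outward, since the variables are now distinct and don't occur free across branches:
  exists m. exists q. exists n. (L(q) & D(m,m) & ~L(n))
The quantifier forall n sits under an odd number of negations, so it flips to exists n.

existential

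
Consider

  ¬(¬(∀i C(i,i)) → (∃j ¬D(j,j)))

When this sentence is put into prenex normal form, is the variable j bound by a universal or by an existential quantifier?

Eliminate → and ↔ using ¬ and ∨.
  ¬(¬¬(∀i C(i,i)) ∨ (∃j ¬D(j,j)))
Drive negations inward (¬∀x A ≡ ∃x ¬A, ¬∃x A ≡ ∀x ¬A, De Morgan for ∧/∨):
  (∃i ¬C(i,i)) ∧ (∀j D(j,j))
All bound variables are already distinct, so no renaming is needed.
Finally move all quantifiers to the prefix:
  ∃i ∀j (¬C(i,i) ∧ D(j,j))
The quantifier ∃j sits under an odd number of negations (counting the antecedent side of each →), so it flips to ∀j.

universal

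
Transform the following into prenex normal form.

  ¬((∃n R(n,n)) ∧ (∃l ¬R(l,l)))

∀n ∀l (¬R(n,n) ∨ R(l,l))

Move each ¬ inward, flipping quantifiers it crosses:
  (∀n ¬R(n,n)) ∨ (∀l R(l,l))
Finally move all quantifiers to the prefix:
  ∀n ∀l (¬R(n,n) ∨ R(l,l))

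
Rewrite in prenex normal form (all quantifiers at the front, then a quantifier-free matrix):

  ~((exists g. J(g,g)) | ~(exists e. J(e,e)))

Move each ¬ inward, flipping quantifiers it crosses:
  (forall g. ~J(g,g)) & (exists e. J(e,e))
Pull the quantifiers to the front (each side's bound variable is not free in the other side):
  forall g. exists e. (~J(g,g) & J(e,e))

forall g. exists e. (~J(g,g) & J(e,e))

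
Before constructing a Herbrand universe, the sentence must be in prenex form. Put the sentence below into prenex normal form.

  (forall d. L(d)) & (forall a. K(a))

forall d. forall a. (L(d) & K(a))

All bound variables are already distinct, so no renaming is needed.
Extract every quantifier outward, since the variables are now distinct and don't occur free across branches:
  forall d. forall a. (L(d) & K(a))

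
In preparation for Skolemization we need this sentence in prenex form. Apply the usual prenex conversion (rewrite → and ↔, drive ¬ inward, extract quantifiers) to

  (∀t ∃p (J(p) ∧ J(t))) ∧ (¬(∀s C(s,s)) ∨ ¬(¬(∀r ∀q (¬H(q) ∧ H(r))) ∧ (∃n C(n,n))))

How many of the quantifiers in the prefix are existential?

Drive negations inward (¬∀x A ≡ ∃x ¬A, ¬∃x A ≡ ∀x ¬A, De Morgan for ∧/∨):
  (∀t ∃p (J(p) ∧ J(t))) ∧ ((∃s ¬C(s,s)) ∨ (∀r ∀q (¬H(q) ∧ H(r))) ∨ (∀n ¬C(n,n)))
Pull the quantifiers to the front (each side's bound variable is not free in the other side):
  ∀t ∃p ∃s ∀r ∀q ∀n (J(p) ∧ J(t) ∧ (¬C(s,s) ∨ ¬H(q) ∧ H(r) ∨ ¬C(n,n)))
The prefix is ∀t ∃p ∃s ∀r ∀q ∀n: 4 universal, 2 existential.

2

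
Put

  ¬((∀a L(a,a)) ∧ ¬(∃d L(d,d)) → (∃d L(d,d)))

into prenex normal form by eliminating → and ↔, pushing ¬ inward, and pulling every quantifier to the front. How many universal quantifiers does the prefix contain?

3

Rewrite implications/biconditionals: A → B as ¬A ∨ B.
  ¬(¬((∀a L(a,a)) ∧ ¬(∃d L(d,d))) ∨ (∃d L(d,d)))
Push ¬ through the quantifiers and connectives to reach negation normal form:
  (∀a L(a,a)) ∧ (∀d ¬L(d,d)) ∧ (∀d ¬L(d,d))
Give each quantifier a distinct variable: d↦w.
  (∀a L(a,a)) ∧ (∀d ¬L(d,d)) ∧ (∀w ¬L(w,w))
Extract every quantifier outward, since the variables are now distinct and don't occur free across branches:
  ∀a ∀d ∀w (L(a,a) ∧ ¬L(d,d) ∧ ¬L(w,w))
The prefix is ∀a ∀d ∀w: 3 universal, 0 existential.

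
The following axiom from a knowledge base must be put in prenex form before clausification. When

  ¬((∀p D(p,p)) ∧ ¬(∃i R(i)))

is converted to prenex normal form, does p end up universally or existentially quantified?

Drive negations inward (¬∀x A ≡ ∃x ¬A, ¬∃x A ≡ ∀x ¬A, De Morgan for ∧/∨):
  (∃p ¬D(p,p)) ∨ (∃i R(i))
All bound variables are already distinct, so no renaming is needed.
Pull the quantifiers to the front (each side's bound variable is not free in the other side):
  ∃p ∃i (¬D(p,p) ∨ R(i))
The quantifier ∀p sits under an odd number of negations, so it flips to ∃p.

existential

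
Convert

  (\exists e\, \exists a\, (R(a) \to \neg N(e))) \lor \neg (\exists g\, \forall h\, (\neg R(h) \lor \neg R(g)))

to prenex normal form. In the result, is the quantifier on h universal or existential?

existential

First replace A → B with ¬A ∨ B.
  (\exists e\, \exists a\, (\neg R(a) \lor \neg N(e))) \lor \neg (\exists g\, \forall h\, (\neg R(h) \lor \neg R(g)))
Push ¬ through the quantifiers and connectives to reach negation normal form:
  (\exists e\, \exists a\, (\neg R(a) \lor \neg N(e))) \lor (\forall g\, \exists h\, (R(h) \land R(g)))
All bound variables are already distinct, so no renaming is needed.
Extract every quantifier outward, since the variables are now distinct and don't occur free across branches:
  \exists e\, \exists a\, \forall g\, \exists h\, (\neg R(a) \lor \neg N(e) \lor R(h) \land R(g))
The quantifier \forall h sits under an odd number of negations (counting the antecedent side of each →), so it flips to \exists h.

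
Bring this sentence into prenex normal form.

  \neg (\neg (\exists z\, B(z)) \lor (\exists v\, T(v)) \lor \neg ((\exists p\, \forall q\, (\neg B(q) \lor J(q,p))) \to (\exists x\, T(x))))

\exists z\, \forall v\, \forall p\, \exists q\, \exists x\, (B(z) \land \neg T(v) \land (B(q) \land \neg J(q,p) \lor T(x)))

Rewrite implications/biconditionals: A → B as ¬A ∨ B.
  \neg (\neg (\exists z\, B(z)) \lor (\exists v\, T(v)) \lor \neg (\neg (\exists p\, \forall q\, (\neg B(q) \lor J(q,p))) \lor (\exists x\, T(x))))
Move each ¬ inward, flipping quantifiers it crosses:
  (\exists z\, B(z)) \land (\forall v\, \neg T(v)) \land ((\forall p\, \exists q\, (B(q) \land \neg J(q,p))) \lor (\exists x\, T(x)))
Finally move all quantifiers to the prefix:
  \exists z\, \forall v\, \forall p\, \exists q\, \exists x\, (B(z) \land \neg T(v) \land (B(q) \land \neg J(q,p) \lor T(x)))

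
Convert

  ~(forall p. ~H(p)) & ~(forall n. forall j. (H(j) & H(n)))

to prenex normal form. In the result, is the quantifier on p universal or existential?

existential

Push ¬ through the quantifiers and connectives to reach negation normal form:
  (exists p. H(p)) & (exists n. exists j. (~H(j) | ~H(n)))
All bound variables are already distinct, so no renaming is needed.
Finally move all quantifiers to the prefix:
  exists p. exists n. exists j. (H(p) & (~H(j) | ~H(n)))
The quantifier forall p sits under an odd number of negations, so it flips to exists p.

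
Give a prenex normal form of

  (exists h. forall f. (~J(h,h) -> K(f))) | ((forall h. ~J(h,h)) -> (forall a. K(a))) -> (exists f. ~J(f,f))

Eliminate → and ↔ using ¬ and ∨.
  ~((exists h. forall f. (~~J(h,h) | K(f))) | ~(forall h. ~J(h,h)) | (forall a. K(a))) | (exists f. ~J(f,f))
Drive negations inward (¬∀x A ≡ ∃x ¬A, ¬∃x A ≡ ∀x ¬A, De Morgan for ∧/∨):
  (forall h. exists f. (~J(h,h) & ~K(f))) & (forall h. ~J(h,h)) & (exists a. ~K(a)) | (exists f. ~J(f,f))
Rename bound variables to avoid capture: h↦x1, f↦c.
  (forall h. exists f. (~J(h,h) & ~K(f))) & (forall x1. ~J(x1,x1)) & (exists a. ~K(a)) | (exists c. ~J(c,c))
Finally move all quantifiers to the prefix:
  forall h. exists f. forall x1. exists a. exists c. (~J(h,h) & ~K(f) & ~J(x1,x1) & ~K(a) | ~J(c,c))

forall h. exists f. forall x1. exists a. exists c. (~J(h,h) & ~K(f) & ~J(x1,x1) & ~K(a) | ~J(c,c))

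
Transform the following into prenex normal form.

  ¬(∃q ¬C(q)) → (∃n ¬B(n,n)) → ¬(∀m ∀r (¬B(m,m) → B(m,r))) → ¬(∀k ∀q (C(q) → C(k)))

First replace A → B with ¬A ∨ B.
  ¬¬(∃q ¬C(q)) ∨ ¬(∃n ¬B(n,n)) ∨ ¬¬(∀m ∀r (¬¬B(m,m) ∨ B(m,r))) ∨ ¬(∀k ∀q (¬C(q) ∨ C(k)))
Move each ¬ inward, flipping quantifiers it crosses:
  (∃q ¬C(q)) ∨ (∀n B(n,n)) ∨ (∀m ∀r (B(m,m) ∨ B(m,r))) ∨ (∃k ∃q (C(q) ∧ ¬C(k)))
Give each quantifier a distinct variable: q↦u1.
  (∃q ¬C(q)) ∨ (∀n B(n,n)) ∨ (∀m ∀r (B(m,m) ∨ B(m,r))) ∨ (∃k ∃u1 (C(u1) ∧ ¬C(k)))
Finally move all quantifiers to the prefix:
  ∃q ∀n ∀m ∀r ∃k ∃u1 (¬C(q) ∨ B(n,n) ∨ B(m,m) ∨ B(m,r) ∨ C(u1) ∧ ¬C(k))

∃q ∀n ∀m ∀r ∃k ∃u1 (¬C(q) ∨ B(n,n) ∨ B(m,m) ∨ B(m,r) ∨ C(u1) ∧ ¬C(k))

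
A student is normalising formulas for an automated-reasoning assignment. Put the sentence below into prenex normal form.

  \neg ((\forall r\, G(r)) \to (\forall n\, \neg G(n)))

Rewrite implications/biconditionals: A → B as ¬A ∨ B.
  \neg (\neg (\forall r\, G(r)) \lor (\forall n\, \neg G(n)))
Push ¬ through the quantifiers and connectives to reach negation normal form:
  (\forall r\, G(r)) \land (\exists n\, G(n))
Pull the quantifiers to the front (each side's bound variable is not free in the other side):
  \forall r\, \exists n\, (G(r) \land G(n))

\forall r\, \exists n\, (G(r) \land G(n))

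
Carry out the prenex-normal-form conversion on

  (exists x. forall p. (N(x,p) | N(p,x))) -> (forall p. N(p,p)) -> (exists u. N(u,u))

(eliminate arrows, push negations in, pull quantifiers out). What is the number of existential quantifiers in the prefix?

First replace A → B with ¬A ∨ B.
  ~(exists x. forall p. (N(x,p) | N(p,x))) | ~(forall p. N(p,p)) | (exists u. N(u,u))
Move each ¬ inward, flipping quantifiers it crosses:
  (forall x. exists p. (~N(x,p) & ~N(p,x))) | (exists p. ~N(p,p)) | (exists u. N(u,u))
Rename bound variables to avoid capture: p↦v.
  (forall x. exists p. (~N(x,p) & ~N(p,x))) | (exists v. ~N(v,v)) | (exists u. N(u,u))
Extract every quantifier outward, since the variables are now distinct and don't occur free across branches:
  forall x. exists p. exists v. exists u. (~N(x,p) & ~N(p,x) | ~N(v,v) | N(u,u))
The prefix is forall x exists p exists v exists u: 1 universal, 3 existential.

3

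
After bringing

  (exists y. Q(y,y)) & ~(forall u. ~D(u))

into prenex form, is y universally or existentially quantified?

Push ¬ through the quantifiers and connectives to reach negation normal form:
  (exists y. Q(y,y)) & (exists u. D(u))
Pull the quantifiers to the front (each side's bound variable is not free in the other side):
  exists y. exists u. (Q(y,y) & D(u))
The quantifier exists y sits under an even number of negations, so it remains existential.

existential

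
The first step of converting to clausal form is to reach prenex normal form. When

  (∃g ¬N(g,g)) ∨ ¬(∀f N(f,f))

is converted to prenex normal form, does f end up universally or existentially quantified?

existential

Drive negations inward (¬∀x A ≡ ∃x ¬A, ¬∃x A ≡ ∀x ¬A, De Morgan for ∧/∨):
  (∃g ¬N(g,g)) ∨ (∃f ¬N(f,f))
Extract every quantifier outward, since the variables are now distinct and don't occur free across branches:
  ∃g ∃f (¬N(g,g) ∨ ¬N(f,f))
The quantifier ∀f sits under an odd number of negations, so it flips to ∃f.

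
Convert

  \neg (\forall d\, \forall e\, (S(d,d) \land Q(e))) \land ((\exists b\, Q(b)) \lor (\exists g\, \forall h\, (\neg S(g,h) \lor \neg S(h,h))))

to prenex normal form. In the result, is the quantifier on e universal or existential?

Drive negations inward (¬∀x A ≡ ∃x ¬A, ¬∃x A ≡ ∀x ¬A, De Morgan for ∧/∨):
  (\exists d\, \exists e\, (\neg S(d,d) \lor \neg Q(e))) \land ((\exists b\, Q(b)) \lor (\exists g\, \forall h\, (\neg S(g,h) \lor \neg S(h,h))))
All bound variables are already distinct, so no renaming is needed.
Extract every quantifier outward, since the variables are now distinct and don't occur free across branches:
  \exists d\, \exists e\, \exists b\, \exists g\, \forall h\, ((\neg S(d,d) \lor \neg Q(e)) \land (Q(b) \lor \neg S(g,h) \lor \neg S(h,h)))
The quantifier \forall e sits under an odd number of negations, so it flips to \exists e.

existential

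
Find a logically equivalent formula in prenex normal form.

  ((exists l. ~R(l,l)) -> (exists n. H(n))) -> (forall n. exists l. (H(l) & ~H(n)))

exists l. forall n. forall x. exists u1. (~R(l,l) & ~H(n) | H(u1) & ~H(x))

First replace A → B with ¬A ∨ B.
  ~(~(exists l. ~R(l,l)) | (exists n. H(n))) | (forall n. exists l. (H(l) & ~H(n)))
Move each ¬ inward, flipping quantifiers it crosses:
  (exists l. ~R(l,l)) & (forall n. ~H(n)) | (forall n. exists l. (H(l) & ~H(n)))
Give each quantifier a distinct variable: n↦x, l↦u1.
  (exists l. ~R(l,l)) & (forall n. ~H(n)) | (forall x. exists u1. (H(u1) & ~H(x)))
Pull the quantifiers to the front (each side's bound variable is not free in the other side):
  exists l. forall n. forall x. exists u1. (~R(l,l) & ~H(n) | H(u1) & ~H(x))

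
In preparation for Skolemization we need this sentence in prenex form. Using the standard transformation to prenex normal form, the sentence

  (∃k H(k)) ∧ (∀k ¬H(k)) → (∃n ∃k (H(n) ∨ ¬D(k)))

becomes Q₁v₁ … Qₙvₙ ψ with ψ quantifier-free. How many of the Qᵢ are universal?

First replace A → B with ¬A ∨ B.
  ¬((∃k H(k)) ∧ (∀k ¬H(k))) ∨ (∃n ∃k (H(n) ∨ ¬D(k)))
Drive negations inward (¬∀x A ≡ ∃x ¬A, ¬∃x A ≡ ∀x ¬A, De Morgan for ∧/∨):
  (∀k ¬H(k)) ∨ (∃k H(k)) ∨ (∃n ∃k (H(n) ∨ ¬D(k)))
Give each quantifier a distinct variable: k↦s, k↦v.
  (∀k ¬H(k)) ∨ (∃s H(s)) ∨ (∃n ∃v (H(n) ∨ ¬D(v)))
Finally move all quantifiers to the prefix:
  ∀k ∃s ∃n ∃v (¬H(k) ∨ H(s) ∨ H(n) ∨ ¬D(v))
The prefix is ∀k ∃s ∃n ∃v: 1 universal, 3 existential.

1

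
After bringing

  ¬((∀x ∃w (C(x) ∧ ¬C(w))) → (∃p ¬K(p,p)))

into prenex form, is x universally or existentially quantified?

Rewrite implications/biconditionals: A → B as ¬A ∨ B.
  ¬(¬(∀x ∃w (C(x) ∧ ¬C(w))) ∨ (∃p ¬K(p,p)))
Drive negations inward (¬∀x A ≡ ∃x ¬A, ¬∃x A ≡ ∀x ¬A, De Morgan for ∧/∨):
  (∀x ∃w (C(x) ∧ ¬C(w))) ∧ (∀p K(p,p))
All bound variables are already distinct, so no renaming is needed.
Pull the quantifiers to the front (each side's bound variable is not free in the other side):
  ∀x ∃w ∀p (C(x) ∧ ¬C(w) ∧ K(p,p))
The quantifier ∀x sits under an even number of negations (counting the antecedent side of each →), so it remains universal.

universal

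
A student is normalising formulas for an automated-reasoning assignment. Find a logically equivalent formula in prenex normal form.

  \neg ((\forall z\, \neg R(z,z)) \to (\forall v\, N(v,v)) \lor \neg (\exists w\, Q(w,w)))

First replace A → B with ¬A ∨ B.
  \neg (\neg (\forall z\, \neg R(z,z)) \lor (\forall v\, N(v,v)) \lor \neg (\exists w\, Q(w,w)))
Move each ¬ inward, flipping quantifiers it crosses:
  (\forall z\, \neg R(z,z)) \land (\exists v\, \neg N(v,v)) \land (\exists w\, Q(w,w))
All bound variables are already distinct, so no renaming is needed.
Pull the quantifiers to the front (each side's bound variable is not free in the other side):
  \forall z\, \exists v\, \exists w\, (\neg R(z,z) \land \neg N(v,v) \land Q(w,w))

\forall z\, \exists v\, \exists w\, (\neg R(z,z) \land \neg N(v,v) \land Q(w,w))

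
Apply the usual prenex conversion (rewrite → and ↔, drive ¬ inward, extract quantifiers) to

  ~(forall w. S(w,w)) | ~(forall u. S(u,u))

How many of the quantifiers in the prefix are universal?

Drive negations inward (¬∀x A ≡ ∃x ¬A, ¬∃x A ≡ ∀x ¬A, De Morgan for ∧/∨):
  (exists w. ~S(w,w)) | (exists u. ~S(u,u))
Pull the quantifiers to the front (each side's bound variable is not free in the other side):
  exists w. exists u. (~S(w,w) | ~S(u,u))
The prefix is exists w exists u: 0 universal, 2 existential.

0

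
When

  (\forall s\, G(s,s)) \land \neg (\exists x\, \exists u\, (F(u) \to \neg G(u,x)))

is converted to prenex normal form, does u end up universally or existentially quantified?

First replace A → B with ¬A ∨ B.
  (\forall s\, G(s,s)) \land \neg (\exists x\, \exists u\, (\neg F(u) \lor \neg G(u,x)))
Drive negations inward (¬∀x A ≡ ∃x ¬A, ¬∃x A ≡ ∀x ¬A, De Morgan for ∧/∨):
  (\forall s\, G(s,s)) \land (\forall x\, \forall u\, (F(u) \land G(u,x)))
All bound variables are already distinct, so no renaming is needed.
Finally move all quantifiers to the prefix:
  \forall s\, \forall x\, \forall u\, (G(s,s) \land F(u) \land G(u,x))
The quantifier \exists u sits under an odd number of negations (counting the antecedent side of each →), so it flips to \forall u.

universal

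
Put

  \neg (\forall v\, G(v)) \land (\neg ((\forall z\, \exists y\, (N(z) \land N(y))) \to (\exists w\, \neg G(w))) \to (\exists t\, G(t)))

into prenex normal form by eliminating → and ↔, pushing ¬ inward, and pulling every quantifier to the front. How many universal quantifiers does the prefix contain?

1

Eliminate → and ↔ using ¬ and ∨.
  \neg (\forall v\, G(v)) \land (\neg \neg (\neg (\forall z\, \exists y\, (N(z) \land N(y))) \lor (\exists w\, \neg G(w))) \lor (\exists t\, G(t)))
Drive negations inward (¬∀x A ≡ ∃x ¬A, ¬∃x A ≡ ∀x ¬A, De Morgan for ∧/∨):
  (\exists v\, \neg G(v)) \land ((\exists z\, \forall y\, (\neg N(z) \lor \neg N(y))) \lor (\exists w\, \neg G(w)) \lor (\exists t\, G(t)))
Extract every quantifier outward, since the variables are now distinct and don't occur free across branches:
  \exists v\, \exists z\, \forall y\, \exists w\, \exists t\, (\neg G(v) \land (\neg N(z) \lor \neg N(y) \lor \neg G(w) \lor G(t)))
The prefix is \exists v \exists z \forall y \exists w \exists t: 1 universal, 4 existential.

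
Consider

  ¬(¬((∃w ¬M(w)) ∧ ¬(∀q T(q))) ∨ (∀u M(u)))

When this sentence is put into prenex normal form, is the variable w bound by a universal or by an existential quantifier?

Drive negations inward (¬∀x A ≡ ∃x ¬A, ¬∃x A ≡ ∀x ¬A, De Morgan for ∧/∨):
  (∃w ¬M(w)) ∧ (∃q ¬T(q)) ∧ (∃u ¬M(u))
Finally move all quantifiers to the prefix:
  ∃w ∃q ∃u (¬M(w) ∧ ¬T(q) ∧ ¬M(u))
The quantifier ∃w sits under an even number of negations, so it remains existential.

existential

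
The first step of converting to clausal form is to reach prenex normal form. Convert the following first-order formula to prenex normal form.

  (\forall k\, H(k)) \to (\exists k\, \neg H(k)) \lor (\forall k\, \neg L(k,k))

Rewrite implications/biconditionals: A → B as ¬A ∨ B.
  \neg (\forall k\, H(k)) \lor (\exists k\, \neg H(k)) \lor (\forall k\, \neg L(k,k))
Drive negations inward (¬∀x A ≡ ∃x ¬A, ¬∃x A ≡ ∀x ¬A, De Morgan for ∧/∨):
  (\exists k\, \neg H(k)) \lor (\exists k\, \neg H(k)) \lor (\forall k\, \neg L(k,k))
Standardize variables apart so no two quantifiers bind the same name: k↦z1, k↦v1.
  (\exists k\, \neg H(k)) \lor (\exists z1\, \neg H(z1)) \lor (\forall v1\, \neg L(v1,v1))
Pull the quantifiers to the front (each side's bound variable is not free in the other side):
  \exists k\, \exists z1\, \forall v1\, (\neg H(k) \lor \neg H(z1) \lor \neg L(v1,v1))

\exists k\, \exists z1\, \forall v1\, (\neg H(k) \lor \neg H(z1) \lor \neg L(v1,v1))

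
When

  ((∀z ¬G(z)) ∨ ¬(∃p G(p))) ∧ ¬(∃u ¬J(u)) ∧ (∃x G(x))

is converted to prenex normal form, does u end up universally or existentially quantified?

Move each ¬ inward, flipping quantifiers it crosses:
  ((∀z ¬G(z)) ∨ (∀p ¬G(p))) ∧ (∀u J(u)) ∧ (∃x G(x))
All bound variables are already distinct, so no renaming is needed.
Pull the quantifiers to the front (each side's bound variable is not free in the other side):
  ∀z ∀p ∀u ∃x ((¬G(z) ∨ ¬G(p)) ∧ J(u) ∧ G(x))
The quantifier ∃u sits under an odd number of negations, so it flips to ∀u.

universal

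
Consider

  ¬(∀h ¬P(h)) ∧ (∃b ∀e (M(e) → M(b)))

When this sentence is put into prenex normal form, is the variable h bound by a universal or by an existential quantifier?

existential

First replace A → B with ¬A ∨ B.
  ¬(∀h ¬P(h)) ∧ (∃b ∀e (¬M(e) ∨ M(b)))
Drive negations inward (¬∀x A ≡ ∃x ¬A, ¬∃x A ≡ ∀x ¬A, De Morgan for ∧/∨):
  (∃h P(h)) ∧ (∃b ∀e (¬M(e) ∨ M(b)))
Pull the quantifiers to the front (each side's bound variable is not free in the other side):
  ∃h ∃b ∀e (P(h) ∧ (¬M(e) ∨ M(b)))
The quantifier ∀h sits under an odd number of negations (counting the antecedent side of each →), so it flips to ∃h.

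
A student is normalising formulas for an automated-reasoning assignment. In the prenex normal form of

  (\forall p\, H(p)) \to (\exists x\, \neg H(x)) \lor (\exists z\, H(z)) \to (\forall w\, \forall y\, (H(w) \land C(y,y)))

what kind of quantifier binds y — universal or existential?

universal

Eliminate → and ↔ using ¬ and ∨.
  \neg (\forall p\, H(p)) \lor \neg ((\exists x\, \neg H(x)) \lor (\exists z\, H(z))) \lor (\forall w\, \forall y\, (H(w) \land C(y,y)))
Push ¬ through the quantifiers and connectives to reach negation normal form:
  (\exists p\, \neg H(p)) \lor (\forall x\, H(x)) \land (\forall z\, \neg H(z)) \lor (\forall w\, \forall y\, (H(w) \land C(y,y)))
Pull the quantifiers to the front (each side's bound variable is not free in the other side):
  \exists p\, \forall x\, \forall z\, \forall w\, \forall y\, (\neg H(p) \lor H(x) \land \neg H(z) \lor H(w) \land C(y,y))
The quantifier \forall y sits under an even number of negations (counting the antecedent side of each →), so it remains universal.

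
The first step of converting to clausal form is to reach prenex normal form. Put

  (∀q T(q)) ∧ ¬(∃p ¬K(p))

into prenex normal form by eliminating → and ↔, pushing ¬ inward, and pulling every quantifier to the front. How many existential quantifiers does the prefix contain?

0

Drive negations inward (¬∀x A ≡ ∃x ¬A, ¬∃x A ≡ ∀x ¬A, De Morgan for ∧/∨):
  (∀q T(q)) ∧ (∀p K(p))
Pull the quantifiers to the front (each side's bound variable is not free in the other side):
  ∀q ∀p (T(q) ∧ K(p))
The prefix is ∀q ∀p: 2 universal, 0 existential.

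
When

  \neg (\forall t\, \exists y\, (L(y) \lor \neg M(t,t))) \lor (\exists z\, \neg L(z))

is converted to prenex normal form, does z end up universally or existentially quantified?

Drive negations inward (¬∀x A ≡ ∃x ¬A, ¬∃x A ≡ ∀x ¬A, De Morgan for ∧/∨):
  (\exists t\, \forall y\, (\neg L(y) \land M(t,t))) \lor (\exists z\, \neg L(z))
All bound variables are already distinct, so no renaming is needed.
Pull the quantifiers to the front (each side's bound variable is not free in the other side):
  \exists t\, \forall y\, \exists z\, (\neg L(y) \land M(t,t) \lor \neg L(z))
The quantifier \exists z sits under an even number of negations, so it remains existential.

existential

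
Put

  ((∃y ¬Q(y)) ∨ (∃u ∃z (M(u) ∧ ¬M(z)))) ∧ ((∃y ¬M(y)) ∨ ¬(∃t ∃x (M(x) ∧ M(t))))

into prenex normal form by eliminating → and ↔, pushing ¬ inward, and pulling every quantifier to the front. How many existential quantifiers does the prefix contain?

Push ¬ through the quantifiers and connectives to reach negation normal form:
  ((∃y ¬Q(y)) ∨ (∃u ∃z (M(u) ∧ ¬M(z)))) ∧ ((∃y ¬M(y)) ∨ (∀t ∀x (¬M(x) ∨ ¬M(t))))
Give each quantifier a distinct variable: y↦z1.
  ((∃y ¬Q(y)) ∨ (∃u ∃z (M(u) ∧ ¬M(z)))) ∧ ((∃z1 ¬M(z1)) ∨ (∀t ∀x (¬M(x) ∨ ¬M(t))))
Extract every quantifier outward, since the variables are now distinct and don't occur free across branches:
  ∃y ∃u ∃z ∃z1 ∀t ∀x ((¬Q(y) ∨ M(u) ∧ ¬M(z)) ∧ (¬M(z1) ∨ ¬M(x) ∨ ¬M(t)))
The prefix is ∃y ∃u ∃z ∃z1 ∀t ∀x: 2 universal, 4 existential.

4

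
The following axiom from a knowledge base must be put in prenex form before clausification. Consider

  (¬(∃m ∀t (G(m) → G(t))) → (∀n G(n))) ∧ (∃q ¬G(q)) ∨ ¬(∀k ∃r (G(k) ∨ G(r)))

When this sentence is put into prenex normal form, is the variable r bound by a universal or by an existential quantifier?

universal

Eliminate → and ↔ using ¬ and ∨.
  (¬¬(∃m ∀t (¬G(m) ∨ G(t))) ∨ (∀n G(n))) ∧ (∃q ¬G(q)) ∨ ¬(∀k ∃r (G(k) ∨ G(r)))
Push ¬ through the quantifiers and connectives to reach negation normal form:
  ((∃m ∀t (¬G(m) ∨ G(t))) ∨ (∀n G(n))) ∧ (∃q ¬G(q)) ∨ (∃k ∀r (¬G(k) ∧ ¬G(r)))
Finally move all quantifiers to the prefix:
  ∃m ∀t ∀n ∃q ∃k ∀r ((¬G(m) ∨ G(t) ∨ G(n)) ∧ ¬G(q) ∨ ¬G(k) ∧ ¬G(r))
The quantifier ∃r sits under an odd number of negations (counting the antecedent side of each →), so it flips to ∀r.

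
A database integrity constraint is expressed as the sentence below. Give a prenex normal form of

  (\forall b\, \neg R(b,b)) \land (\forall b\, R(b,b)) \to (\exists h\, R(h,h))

\exists b\, \exists u\, \exists h\, (R(b,b) \lor \neg R(u,u) \lor R(h,h))

Rewrite implications/biconditionals: A → B as ¬A ∨ B.
  \neg ((\forall b\, \neg R(b,b)) \land (\forall b\, R(b,b))) \lor (\exists h\, R(h,h))
Drive negations inward (¬∀x A ≡ ∃x ¬A, ¬∃x A ≡ ∀x ¬A, De Morgan for ∧/∨):
  (\exists b\, R(b,b)) \lor (\exists b\, \neg R(b,b)) \lor (\exists h\, R(h,h))
Standardize variables apart so no two quantifiers bind the same name: b↦u.
  (\exists b\, R(b,b)) \lor (\exists u\, \neg R(u,u)) \lor (\exists h\, R(h,h))
Finally move all quantifiers to the prefix:
  \exists b\, \exists u\, \exists h\, (R(b,b) \lor \neg R(u,u) \lor R(h,h))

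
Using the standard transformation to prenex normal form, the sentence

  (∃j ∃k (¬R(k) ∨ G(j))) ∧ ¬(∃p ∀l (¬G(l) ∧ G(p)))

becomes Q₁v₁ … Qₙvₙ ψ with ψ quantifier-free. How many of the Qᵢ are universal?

1

Move each ¬ inward, flipping quantifiers it crosses:
  (∃j ∃k (¬R(k) ∨ G(j))) ∧ (∀p ∃l (G(l) ∨ ¬G(p)))
Pull the quantifiers to the front (each side's bound variable is not free in the other side):
  ∃j ∃k ∀p ∃l ((¬R(k) ∨ G(j)) ∧ (G(l) ∨ ¬G(p)))
The prefix is ∃j ∃k ∀p ∃l: 1 universal, 3 existential.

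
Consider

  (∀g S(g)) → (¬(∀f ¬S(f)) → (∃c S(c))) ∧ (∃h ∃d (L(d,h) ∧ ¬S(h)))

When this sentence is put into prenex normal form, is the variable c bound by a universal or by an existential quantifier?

Rewrite implications/biconditionals: A → B as ¬A ∨ B.
  ¬(∀g S(g)) ∨ (¬¬(∀f ¬S(f)) ∨ (∃c S(c))) ∧ (∃h ∃d (L(d,h) ∧ ¬S(h)))
Push ¬ through the quantifiers and connectives to reach negation normal form:
  (∃g ¬S(g)) ∨ ((∀f ¬S(f)) ∨ (∃c S(c))) ∧ (∃h ∃d (L(d,h) ∧ ¬S(h)))
Finally move all quantifiers to the prefix:
  ∃g ∀f ∃c ∃h ∃d (¬S(g) ∨ (¬S(f) ∨ S(c)) ∧ L(d,h) ∧ ¬S(h))
The quantifier ∃c sits under an even number of negations (counting the antecedent side of each →), so it remains existential.

existential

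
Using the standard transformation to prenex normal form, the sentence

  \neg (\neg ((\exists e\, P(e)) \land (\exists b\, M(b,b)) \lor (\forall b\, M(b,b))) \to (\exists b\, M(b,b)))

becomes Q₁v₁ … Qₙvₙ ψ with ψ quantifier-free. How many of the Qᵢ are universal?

First replace A → B with ¬A ∨ B.
  \neg (\neg \neg ((\exists e\, P(e)) \land (\exists b\, M(b,b)) \lor (\forall b\, M(b,b))) \lor (\exists b\, M(b,b)))
Drive negations inward (¬∀x A ≡ ∃x ¬A, ¬∃x A ≡ ∀x ¬A, De Morgan for ∧/∨):
  ((\forall e\, \neg P(e)) \lor (\forall b\, \neg M(b,b))) \land (\exists b\, \neg M(b,b)) \land (\forall b\, \neg M(b,b))
Rename bound variables to avoid capture: b↦t, b↦u1.
  ((\forall e\, \neg P(e)) \lor (\forall b\, \neg M(b,b))) \land (\exists t\, \neg M(t,t)) \land (\forall u1\, \neg M(u1,u1))
Finally move all quantifiers to the prefix:
  \forall e\, \forall b\, \exists t\, \forall u1\, ((\neg P(e) \lor \neg M(b,b)) \land \neg M(t,t) \land \neg M(u1,u1))
The prefix is \forall e \forall b \exists t \forall u1: 3 universal, 1 existential.

3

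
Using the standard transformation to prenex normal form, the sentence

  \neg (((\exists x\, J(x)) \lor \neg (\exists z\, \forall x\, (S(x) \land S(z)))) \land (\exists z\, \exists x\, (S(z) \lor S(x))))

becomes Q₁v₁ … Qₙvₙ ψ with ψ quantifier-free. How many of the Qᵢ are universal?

Push ¬ through the quantifiers and connectives to reach negation normal form:
  (\forall x\, \neg J(x)) \land (\exists z\, \forall x\, (S(x) \land S(z))) \lor (\forall z\, \forall x\, (\neg S(z) \land \neg S(x)))
Standardize variables apart so no two quantifiers bind the same name: x↦b, z↦v, x↦y1.
  (\forall x\, \neg J(x)) \land (\exists z\, \forall b\, (S(b) \land S(z))) \lor (\forall v\, \forall y1\, (\neg S(v) \land \neg S(y1)))
Extract every quantifier outward, since the variables are now distinct and don't occur free across branches:
  \forall x\, \exists z\, \forall b\, \forall v\, \forall y1\, (\neg J(x) \land S(b) \land S(z) \lor \neg S(v) \land \neg S(y1))
The prefix is \forall x \exists z \forall b \forall v \forall y1: 4 universal, 1 existential.

4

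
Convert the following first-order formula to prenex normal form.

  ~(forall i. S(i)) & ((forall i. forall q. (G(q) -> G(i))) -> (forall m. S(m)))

Rewrite implications/biconditionals: A → B as ¬A ∨ B.
  ~(forall i. S(i)) & (~(forall i. forall q. (~G(q) | G(i))) | (forall m. S(m)))
Push ¬ through the quantifiers and connectives to reach negation normal form:
  (exists i. ~S(i)) & ((exists i. exists q. (G(q) & ~G(i))) | (forall m. S(m)))
Give each quantifier a distinct variable: i↦w1.
  (exists i. ~S(i)) & ((exists w1. exists q. (G(q) & ~G(w1))) | (forall m. S(m)))
Extract every quantifier outward, since the variables are now distinct and don't occur free across branches:
  exists i. exists w1. exists q. forall m. (~S(i) & (G(q) & ~G(w1) | S(m)))

exists i. exists w1. exists q. forall m. (~S(i) & (G(q) & ~G(w1) | S(m)))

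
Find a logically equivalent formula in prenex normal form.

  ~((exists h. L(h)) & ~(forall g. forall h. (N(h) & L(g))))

Push ¬ through the quantifiers and connectives to reach negation normal form:
  (forall h. ~L(h)) | (forall g. forall h. (N(h) & L(g)))
Rename bound variables to avoid capture: h↦y1.
  (forall h. ~L(h)) | (forall g. forall y1. (N(y1) & L(g)))
Finally move all quantifiers to the prefix:
  forall h. forall g. forall y1. (~L(h) | N(y1) & L(g))

forall h. forall g. forall y1. (~L(h) | N(y1) & L(g))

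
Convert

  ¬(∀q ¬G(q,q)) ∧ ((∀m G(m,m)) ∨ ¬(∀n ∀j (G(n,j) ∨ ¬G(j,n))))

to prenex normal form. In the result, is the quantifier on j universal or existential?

Move each ¬ inward, flipping quantifiers it crosses:
  (∃q G(q,q)) ∧ ((∀m G(m,m)) ∨ (∃n ∃j (¬G(n,j) ∧ G(j,n))))
All bound variables are already distinct, so no renaming is needed.
Finally move all quantifiers to the prefix:
  ∃q ∀m ∃n ∃j (G(q,q) ∧ (G(m,m) ∨ ¬G(n,j) ∧ G(j,n)))
The quantifier ∀j sits under an odd number of negations, so it flips to ∃j.

existential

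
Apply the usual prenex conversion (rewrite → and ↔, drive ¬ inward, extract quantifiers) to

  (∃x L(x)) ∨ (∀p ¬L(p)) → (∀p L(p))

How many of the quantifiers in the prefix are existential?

First replace A → B with ¬A ∨ B.
  ¬((∃x L(x)) ∨ (∀p ¬L(p))) ∨ (∀p L(p))
Move each ¬ inward, flipping quantifiers it crosses:
  (∀x ¬L(x)) ∧ (∃p L(p)) ∨ (∀p L(p))
Give each quantifier a distinct variable: p↦u1.
  (∀x ¬L(x)) ∧ (∃p L(p)) ∨ (∀u1 L(u1))
Extract every quantifier outward, since the variables are now distinct and don't occur free across branches:
  ∀x ∃p ∀u1 (¬L(x) ∧ L(p) ∨ L(u1))
The prefix is ∀x ∃p ∀u1: 2 universal, 1 existential.

1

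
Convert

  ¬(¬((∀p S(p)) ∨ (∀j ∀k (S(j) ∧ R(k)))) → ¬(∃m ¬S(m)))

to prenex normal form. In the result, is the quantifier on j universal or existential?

Rewrite implications/biconditionals: A → B as ¬A ∨ B.
  ¬(¬¬((∀p S(p)) ∨ (∀j ∀k (S(j) ∧ R(k)))) ∨ ¬(∃m ¬S(m)))
Drive negations inward (¬∀x A ≡ ∃x ¬A, ¬∃x A ≡ ∀x ¬A, De Morgan for ∧/∨):
  (∃p ¬S(p)) ∧ (∃j ∃k (¬S(j) ∨ ¬R(k))) ∧ (∃m ¬S(m))
All bound variables are already distinct, so no renaming is needed.
Extract every quantifier outward, since the variables are now distinct and don't occur free across branches:
  ∃p ∃j ∃k ∃m (¬S(p) ∧ (¬S(j) ∨ ¬R(k)) ∧ ¬S(m))
The quantifier ∀j sits under an odd number of negations (counting the antecedent side of each →), so it flips to ∃j.

existential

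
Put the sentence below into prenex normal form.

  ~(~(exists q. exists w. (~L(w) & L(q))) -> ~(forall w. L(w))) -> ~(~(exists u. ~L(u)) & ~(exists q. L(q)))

Rewrite implications/biconditionals: A → B as ¬A ∨ B.
  ~~(~~(exists q. exists w. (~L(w) & L(q))) | ~(forall w. L(w))) | ~(~(exists u. ~L(u)) & ~(exists q. L(q)))
Push ¬ through the quantifiers and connectives to reach negation normal form:
  (exists q. exists w. (~L(w) & L(q))) | (exists w. ~L(w)) | (exists u. ~L(u)) | (exists q. L(q))
Rename bound variables to avoid capture: w↦t, q↦u1.
  (exists q. exists w. (~L(w) & L(q))) | (exists t. ~L(t)) | (exists u. ~L(u)) | (exists u1. L(u1))
Finally move all quantifiers to the prefix:
  exists q. exists w. exists t. exists u. exists u1. (~L(w) & L(q) | ~L(t) | ~L(u) | L(u1))

exists q. exists w. exists t. exists u. exists u1. (~L(w) & L(q) | ~L(t) | ~L(u) | L(u1))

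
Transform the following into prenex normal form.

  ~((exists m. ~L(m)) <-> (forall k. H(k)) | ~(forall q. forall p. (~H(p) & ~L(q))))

First replace A → B with ¬A ∨ B; A ↔ B as (¬A ∨ B) ∧ (¬B ∨ A).
  ~((~(exists m. ~L(m)) | (forall k. H(k)) | ~(forall q. forall p. (~H(p) & ~L(q)))) & (~((forall k. H(k)) | ~(forall q. forall p. (~H(p) & ~L(q)))) | (exists m. ~L(m))))
Drive negations inward (¬∀x A ≡ ∃x ¬A, ¬∃x A ≡ ∀x ¬A, De Morgan for ∧/∨):
  (exists m. ~L(m)) & (exists k. ~H(k)) & (forall q. forall p. (~H(p) & ~L(q))) | ((forall k. H(k)) | (exists q. exists p. (H(p) | L(q)))) & (forall m. L(m))
Standardize variables apart so no two quantifiers bind the same name: k↦z1, q↦a, p↦c, m↦v1.
  (exists m. ~L(m)) & (exists k. ~H(k)) & (forall q. forall p. (~H(p) & ~L(q))) | ((forall z1. H(z1)) | (exists a. exists c. (H(c) | L(a)))) & (forall v1. L(v1))
Finally move all quantifiers to the prefix:
  exists m. exists k. forall q. forall p. forall z1. exists a. exists c. forall v1. (~L(m) & ~H(k) & ~H(p) & ~L(q) | (H(z1) | H(c) | L(a)) & L(v1))

exists m. exists k. forall q. forall p. forall z1. exists a. exists c. forall v1. (~L(m) & ~H(k) & ~H(p) & ~L(q) | (H(z1) | H(c) | L(a)) & L(v1))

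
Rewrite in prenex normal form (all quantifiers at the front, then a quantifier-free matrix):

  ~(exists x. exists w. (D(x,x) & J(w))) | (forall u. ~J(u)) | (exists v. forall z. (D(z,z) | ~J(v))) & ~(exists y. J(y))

forall x. forall w. forall u. exists v. forall z. forall y. (~D(x,x) | ~J(w) | ~J(u) | (D(z,z) | ~J(v)) & ~J(y))

Move each ¬ inward, flipping quantifiers it crosses:
  (forall x. forall w. (~D(x,x) | ~J(w))) | (forall u. ~J(u)) | (exists v. forall z. (D(z,z) | ~J(v))) & (forall y. ~J(y))
All bound variables are already distinct, so no renaming is needed.
Pull the quantifiers to the front (each side's bound variable is not free in the other side):
  forall x. forall w. forall u. exists v. forall z. forall y. (~D(x,x) | ~J(w) | ~J(u) | (D(z,z) | ~J(v)) & ~J(y))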